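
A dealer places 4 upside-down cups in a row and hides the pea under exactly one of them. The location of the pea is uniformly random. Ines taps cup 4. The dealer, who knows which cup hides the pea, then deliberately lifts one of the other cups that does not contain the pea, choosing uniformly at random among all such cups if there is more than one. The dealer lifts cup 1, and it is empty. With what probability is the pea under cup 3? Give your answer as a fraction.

3/8

Condition on the true location of the pea.
If it is under cup 1 (prior 1/4): the dealer opened cup 1, so this case is ruled out; weight (1/4)·0 = 0.
If it is under either of cups 2 and 3 (prior 1/4 each): the dealer has 2 equally likely choices, so probability 1/2; weight (1/4)·(1/2) = 1/8 each.
If it is under cup 4 (prior 1/4): the dealer has 3 equally likely choices, so probability 1/3; weight (1/4)·(1/3) = 1/12.
The weights sum to 1/3.
So P(the pea under cup 3 | the dealer opened cup 1) = (1/8) / (1/3) = 3/8.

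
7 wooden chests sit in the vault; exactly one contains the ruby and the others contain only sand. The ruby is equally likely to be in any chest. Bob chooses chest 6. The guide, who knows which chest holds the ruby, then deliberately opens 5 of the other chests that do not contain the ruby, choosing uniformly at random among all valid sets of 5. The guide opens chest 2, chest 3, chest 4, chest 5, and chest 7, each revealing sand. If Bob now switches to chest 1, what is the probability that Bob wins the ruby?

Condition on the true location of the ruby.
If it is in chest 1 (prior 1/7): the guide has no choice, probability 1; weight (1/7)·1 = 1/7.
If it is in any of chests 2, 3, 4, 5, and 7 (prior 1/7 each): that chest was opened and seen not to hold the prize — ruled out; weight (1/7)·0 = 0 each.
If it is in chest 6 (prior 1/7): the guide has 6 equally likely choices, so probability 1/6; weight (1/7)·(1/6) = 1/42.
The weights sum to 1/6.
So P(the ruby in chest 1 | the guide opened chest 2, chest 3, chest 4, chest 5, and chest 7) = (1/7) / (1/6) = 6/7.

6/7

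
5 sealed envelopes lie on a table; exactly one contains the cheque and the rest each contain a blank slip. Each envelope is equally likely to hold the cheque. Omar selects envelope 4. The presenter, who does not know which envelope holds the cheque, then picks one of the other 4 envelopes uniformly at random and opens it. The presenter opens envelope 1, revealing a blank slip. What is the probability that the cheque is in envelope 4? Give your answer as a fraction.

Apply Bayes' rule, conditioning on where the cheque actually is.
If it is in envelope 1 (prior 1/5): the presenter opened envelope 1, so this case is ruled out; weight (1/5)·0 = 0.
If it is in any of envelopes 2, 3, 4, and 5 (prior 1/5 each): the presenter picks envelope 1 with probability 1/4 regardless, and it is not the prize; weight (1/5)·(1/4) = 1/20 each.
The weights sum to 1/5.
So P(the cheque in envelope 4 | the presenter opened envelope 1) = (1/20) / (1/5) = 1/4.

1/4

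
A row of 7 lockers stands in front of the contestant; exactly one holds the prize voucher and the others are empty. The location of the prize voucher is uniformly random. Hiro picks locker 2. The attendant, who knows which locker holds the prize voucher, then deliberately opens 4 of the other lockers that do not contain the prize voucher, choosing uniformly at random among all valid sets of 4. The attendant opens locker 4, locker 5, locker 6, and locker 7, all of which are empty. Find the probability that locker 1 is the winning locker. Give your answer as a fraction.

Apply Bayes' rule, conditioning on where the prize voucher actually is.
If it is in either of lockers 1 and 3 (prior 1/7 each): the attendant has 5 equally likely choices, so probability 1/5; weight (1/7)·(1/5) = 1/35 each.
If it is in locker 2 (prior 1/7): the attendant has 15 equally likely choices, so probability 1/15; weight (1/7)·(1/15) = 1/105.
If it is in any of lockers 4, 5, 6, and 7 (prior 1/7 each): that locker was opened and seen not to hold the prize — ruled out; weight (1/7)·0 = 0 each.
The weights sum to 1/15.
So P(the prize voucher in locker 1 | the attendant opened locker 4, locker 5, locker 6, and locker 7) = (1/35) / (1/15) = 3/7.

3/7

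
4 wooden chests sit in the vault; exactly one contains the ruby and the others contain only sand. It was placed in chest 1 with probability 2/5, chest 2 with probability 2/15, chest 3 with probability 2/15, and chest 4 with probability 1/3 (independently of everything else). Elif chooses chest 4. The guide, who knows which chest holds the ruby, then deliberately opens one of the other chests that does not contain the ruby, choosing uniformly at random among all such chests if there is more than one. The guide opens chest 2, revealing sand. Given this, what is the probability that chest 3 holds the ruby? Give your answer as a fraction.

3/17

Consider each possible location of the ruby in turn.
If it is in chest 1 (prior 2/5): the guide has 2 equally likely choices, so probability 1/2; weight (2/5)·(1/2) = 1/5.
If it is in chest 2 (prior 2/15): the guide opened chest 2, so this case is ruled out; weight (2/15)·0 = 0.
If it is in chest 3 (prior 2/15): the guide has 2 equally likely choices, so probability 1/2; weight (2/15)·(1/2) = 1/15.
If it is in chest 4 (prior 1/3): the guide has 3 equally likely choices, so probability 1/3; weight (1/3)·(1/3) = 1/9.
The weights sum to 17/45.
So P(the ruby in chest 3 | the guide opened chest 2) = (1/15) / (17/45) = 3/17.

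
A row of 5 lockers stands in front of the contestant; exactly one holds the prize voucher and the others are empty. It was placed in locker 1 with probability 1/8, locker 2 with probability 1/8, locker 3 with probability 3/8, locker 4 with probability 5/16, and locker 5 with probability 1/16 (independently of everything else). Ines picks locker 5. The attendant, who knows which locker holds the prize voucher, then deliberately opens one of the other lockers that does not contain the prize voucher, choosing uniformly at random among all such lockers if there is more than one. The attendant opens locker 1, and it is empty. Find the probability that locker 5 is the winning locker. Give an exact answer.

3/55

Apply Bayes' rule, conditioning on where the prize voucher actually is.
If it is in locker 1 (prior 1/8): the attendant opened locker 1, so this case is ruled out; weight (1/8)·0 = 0.
If it is in locker 2 (prior 1/8): the attendant has 3 equally likely choices, so probability 1/3; weight (1/8)·(1/3) = 1/24.
If it is in locker 3 (prior 3/8): the attendant has 3 equally likely choices, so probability 1/3; weight (3/8)·(1/3) = 1/8.
If it is in locker 4 (prior 5/16): the attendant has 3 equally likely choices, so probability 1/3; weight (5/16)·(1/3) = 5/48.
If it is in locker 5 (prior 1/16): the attendant has 4 equally likely choices, so probability 1/4; weight (1/16)·(1/4) = 1/64.
The weights sum to 55/192.
So P(the prize voucher in locker 5 | the attendant opened locker 1) = (1/64) / (55/192) = 3/55.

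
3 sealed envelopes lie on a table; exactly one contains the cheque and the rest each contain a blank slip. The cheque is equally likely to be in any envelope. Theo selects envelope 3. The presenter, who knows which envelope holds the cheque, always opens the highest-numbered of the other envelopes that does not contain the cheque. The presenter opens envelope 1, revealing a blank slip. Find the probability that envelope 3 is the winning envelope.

Condition on the true location of the cheque.
If it is in envelope 1 (prior 1/3): the presenter opened envelope 1, so this case is ruled out; weight (1/3)·0 = 0.
If it is in envelope 2 (prior 1/3): envelope 1 is the highest-numbered option available, probability 1; weight (1/3)·1 = 1/3.
If it is in envelope 3 (prior 1/3): the presenter would have opened envelope 2 instead, probability 0; weight (1/3)·0 = 0.
The weights sum to 1/3.
So P(the cheque in envelope 3 | the presenter opened envelope 1) = 0 / (1/3) = 0.

0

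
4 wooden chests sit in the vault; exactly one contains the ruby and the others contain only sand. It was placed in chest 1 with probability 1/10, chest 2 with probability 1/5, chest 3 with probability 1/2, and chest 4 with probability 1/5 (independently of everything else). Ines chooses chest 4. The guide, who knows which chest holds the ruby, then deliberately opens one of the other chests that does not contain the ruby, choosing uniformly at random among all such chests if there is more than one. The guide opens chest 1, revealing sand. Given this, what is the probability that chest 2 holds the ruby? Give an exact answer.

Condition on the true location of the ruby.
If it is in chest 1 (prior 1/10): the guide opened chest 1, so this case is ruled out; weight (1/10)·0 = 0.
If it is in chest 2 (prior 1/5): the guide has 2 equally likely choices, so probability 1/2; weight (1/5)·(1/2) = 1/10.
If it is in chest 3 (prior 1/2): the guide has 2 equally likely choices, so probability 1/2; weight (1/2)·(1/2) = 1/4.
If it is in chest 4 (prior 1/5): the guide has 3 equally likely choices, so probability 1/3; weight (1/5)·(1/3) = 1/15.
The weights sum to 5/12.
So P(the ruby in chest 2 | the guide opened chest 1) = (1/10) / (5/12) = 6/25.

6/25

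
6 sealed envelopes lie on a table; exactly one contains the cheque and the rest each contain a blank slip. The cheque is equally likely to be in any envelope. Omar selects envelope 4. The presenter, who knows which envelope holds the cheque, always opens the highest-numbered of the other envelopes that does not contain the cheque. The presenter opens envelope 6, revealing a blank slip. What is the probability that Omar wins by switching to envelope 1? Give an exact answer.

Condition on the true location of the cheque.
If it is in any of envelopes 1, 2, 3, 4, and 5 (prior 1/6 each): envelope 6 is the highest-numbered option available, probability 1; weight (1/6)·1 = 1/6 each.
If it is in envelope 6 (prior 1/6): the presenter opened envelope 6, so this case is ruled out; weight (1/6)·0 = 0.
The weights sum to 5/6.
So P(the cheque in envelope 1 | the presenter opened envelope 6) = (1/6) / (5/6) = 1/5.

1/5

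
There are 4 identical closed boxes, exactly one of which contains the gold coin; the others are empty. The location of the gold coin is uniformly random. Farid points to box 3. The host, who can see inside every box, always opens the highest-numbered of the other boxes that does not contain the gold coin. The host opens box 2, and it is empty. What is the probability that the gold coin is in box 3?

Consider each possible location of the gold coin in turn.
If it is in either of boxes 1 and 3 (prior 1/4 each): the host would have opened box 4 instead, probability 0; weight (1/4)·0 = 0 each.
If it is in box 2 (prior 1/4): the host opened box 2, so this case is ruled out; weight (1/4)·0 = 0.
If it is in box 4 (prior 1/4): box 2 is the highest-numbered option available, probability 1; weight (1/4)·1 = 1/4.
The weights sum to 1/4.
So P(the gold coin in box 3 | the host opened box 2) = 0 / (1/4) = 0.

0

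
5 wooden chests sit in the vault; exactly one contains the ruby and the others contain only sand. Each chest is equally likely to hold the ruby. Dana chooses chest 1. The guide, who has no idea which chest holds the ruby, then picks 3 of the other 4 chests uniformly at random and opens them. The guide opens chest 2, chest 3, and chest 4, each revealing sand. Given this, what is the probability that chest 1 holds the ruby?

1/2

Condition on the true location of the ruby.
If it is in either of chests 1 and 5 (prior 1/5 each): the guide picks exactly this set with probability 1/4 regardless, and none is the prize; weight (1/5)·(1/4) = 1/20 each.
If it is in any of chests 2, 3, and 4 (prior 1/5 each): that chest was opened and seen not to hold the prize — ruled out; weight (1/5)·0 = 0 each.
The weights sum to 1/10.
So P(the ruby in chest 1 | the guide opened chest 2, chest 3, and chest 4) = (1/20) / (1/10) = 1/2.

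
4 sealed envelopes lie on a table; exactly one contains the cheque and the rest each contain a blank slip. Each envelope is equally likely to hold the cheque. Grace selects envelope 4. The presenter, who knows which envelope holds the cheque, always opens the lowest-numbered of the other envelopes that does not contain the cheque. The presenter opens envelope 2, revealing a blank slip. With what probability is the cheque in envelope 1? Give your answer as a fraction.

Condition on the true location of the cheque.
If it is in envelope 1 (prior 1/4): envelope 2 is the lowest-numbered option available, probability 1; weight (1/4)·1 = 1/4.
If it is in envelope 2 (prior 1/4): the presenter opened envelope 2, so this case is ruled out; weight (1/4)·0 = 0.
If it is in either of envelopes 3 and 4 (prior 1/4 each): the presenter would have opened envelope 1 instead, probability 0; weight (1/4)·0 = 0 each.
The weights sum to 1/4.
So P(the cheque in envelope 1 | the presenter opened envelope 2) = (1/4) / (1/4) = 1.

1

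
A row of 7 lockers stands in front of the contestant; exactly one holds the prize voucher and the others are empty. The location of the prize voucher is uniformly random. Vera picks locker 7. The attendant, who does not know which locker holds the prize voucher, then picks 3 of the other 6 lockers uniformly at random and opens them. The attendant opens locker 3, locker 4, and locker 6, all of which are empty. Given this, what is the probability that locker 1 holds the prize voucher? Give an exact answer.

Because the attendant chose which lockers to open without knowing where the prize voucher is, the choice is independent of the prize location. Learning that none of the 3 opened lockers holds the prize voucher simply rules out those 3 locations and leaves the remaining 4 lockers still equally likely by symmetry.
So P(the prize voucher in locker 1) = 1/4.

1/4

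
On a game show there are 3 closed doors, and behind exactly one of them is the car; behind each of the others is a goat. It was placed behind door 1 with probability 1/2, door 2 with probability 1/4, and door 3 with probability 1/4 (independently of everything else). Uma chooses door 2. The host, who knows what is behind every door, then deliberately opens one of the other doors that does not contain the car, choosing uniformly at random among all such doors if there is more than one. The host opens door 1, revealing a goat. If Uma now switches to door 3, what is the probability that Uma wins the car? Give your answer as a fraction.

2/3

Apply Bayes' rule, conditioning on where the car actually is.
If it is behind door 1 (prior 1/2): the host opened door 1, so this case is ruled out; weight (1/2)·0 = 0.
If it is behind door 2 (prior 1/4): the host has 2 equally likely choices, so probability 1/2; weight (1/4)·(1/2) = 1/8.
If it is behind door 3 (prior 1/4): the host has no choice, probability 1; weight (1/4)·1 = 1/4.
The weights sum to 3/8.
So P(the car behind door 3 | the host opened door 1) = (1/4) / (3/8) = 2/3.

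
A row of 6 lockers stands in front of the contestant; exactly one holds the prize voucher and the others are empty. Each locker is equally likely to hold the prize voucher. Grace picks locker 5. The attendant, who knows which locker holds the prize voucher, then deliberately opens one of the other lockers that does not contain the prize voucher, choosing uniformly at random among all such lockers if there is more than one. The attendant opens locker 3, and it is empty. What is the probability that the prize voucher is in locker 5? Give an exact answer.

Apply Bayes' rule, conditioning on where the prize voucher actually is.
If it is in any of lockers 1, 2, 4, and 6 (prior 1/6 each): the attendant has 4 equally likely choices, so probability 1/4; weight (1/6)·(1/4) = 1/24 each.
If it is in locker 3 (prior 1/6): the attendant opened locker 3, so this case is ruled out; weight (1/6)·0 = 0.
If it is in locker 5 (prior 1/6): the attendant has 5 equally likely choices, so probability 1/5; weight (1/6)·(1/5) = 1/30.
The weights sum to 1/5.
So P(the prize voucher in locker 5 | the attendant opened locker 3) = (1/30) / (1/5) = 1/6.

1/6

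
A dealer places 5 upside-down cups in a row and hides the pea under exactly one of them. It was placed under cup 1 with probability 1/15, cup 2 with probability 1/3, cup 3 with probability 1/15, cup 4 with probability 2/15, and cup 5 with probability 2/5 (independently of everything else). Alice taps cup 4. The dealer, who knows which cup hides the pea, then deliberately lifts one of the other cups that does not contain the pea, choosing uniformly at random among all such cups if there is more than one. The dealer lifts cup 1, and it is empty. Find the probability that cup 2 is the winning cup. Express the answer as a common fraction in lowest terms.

10/27

Condition on the true location of the pea.
If it is under cup 1 (prior 1/15): the dealer opened cup 1, so this case is ruled out; weight (1/15)·0 = 0.
If it is under cup 2 (prior 1/3): the dealer has 3 equally likely choices, so probability 1/3; weight (1/3)·(1/3) = 1/9.
If it is under cup 3 (prior 1/15): the dealer has 3 equally likely choices, so probability 1/3; weight (1/15)·(1/3) = 1/45.
If it is under cup 4 (prior 2/15): the dealer has 4 equally likely choices, so probability 1/4; weight (2/15)·(1/4) = 1/30.
If it is under cup 5 (prior 2/5): the dealer has 3 equally likely choices, so probability 1/3; weight (2/5)·(1/3) = 2/15.
The weights sum to 3/10.
So P(the pea under cup 2 | the dealer opened cup 1) = (1/9) / (3/10) = 10/27.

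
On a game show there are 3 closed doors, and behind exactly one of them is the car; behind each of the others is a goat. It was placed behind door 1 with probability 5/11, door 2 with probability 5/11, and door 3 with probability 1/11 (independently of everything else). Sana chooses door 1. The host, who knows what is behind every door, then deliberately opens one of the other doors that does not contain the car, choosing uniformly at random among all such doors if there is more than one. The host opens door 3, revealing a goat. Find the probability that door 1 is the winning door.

1/3

Apply Bayes' rule, conditioning on where the car actually is.
If it is behind door 1 (prior 5/11): the host has 2 equally likely choices, so probability 1/2; weight (5/11)·(1/2) = 5/22.
If it is behind door 2 (prior 5/11): the host has no choice, probability 1; weight (5/11)·1 = 5/11.
If it is behind door 3 (prior 1/11): the host opened door 3, so this case is ruled out; weight (1/11)·0 = 0.
The weights sum to 15/22.
So P(the car behind door 1 | the host opened door 3) = (5/22) / (15/22) = 1/3.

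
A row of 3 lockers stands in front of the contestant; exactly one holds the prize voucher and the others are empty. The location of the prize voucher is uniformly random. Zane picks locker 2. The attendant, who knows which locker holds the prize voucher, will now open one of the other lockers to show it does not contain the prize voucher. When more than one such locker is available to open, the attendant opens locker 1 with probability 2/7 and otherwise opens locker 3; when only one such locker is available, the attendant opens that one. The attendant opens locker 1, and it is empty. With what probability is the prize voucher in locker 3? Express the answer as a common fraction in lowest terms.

Apply Bayes' rule, conditioning on where the prize voucher actually is.
If it is in locker 1 (prior 1/3): the attendant opened locker 1, so this case is ruled out; weight (1/3)·0 = 0.
If it is in locker 2 (prior 1/3): locker 1 is available, opened with probability 2/7; weight (1/3)·(2/7) = 2/21.
If it is in locker 3 (prior 1/3): only locker 1 is available, probability 1; weight (1/3)·1 = 1/3.
The weights sum to 3/7.
So P(the prize voucher in locker 3 | the attendant opened locker 1) = (1/3) / (3/7) = 7/9.

7/9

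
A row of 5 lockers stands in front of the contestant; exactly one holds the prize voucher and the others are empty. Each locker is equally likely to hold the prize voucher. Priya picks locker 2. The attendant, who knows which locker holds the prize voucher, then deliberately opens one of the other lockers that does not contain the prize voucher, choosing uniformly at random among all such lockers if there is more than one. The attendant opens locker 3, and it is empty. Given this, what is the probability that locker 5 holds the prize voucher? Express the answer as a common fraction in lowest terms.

4/15

Apply Bayes' rule, conditioning on where the prize voucher actually is.
If it is in any of lockers 1, 4, and 5 (prior 1/5 each): the attendant has 3 equally likely choices, so probability 1/3; weight (1/5)·(1/3) = 1/15 each.
If it is in locker 2 (prior 1/5): the attendant has 4 equally likely choices, so probability 1/4; weight (1/5)·(1/4) = 1/20.
If it is in locker 3 (prior 1/5): the attendant opened locker 3, so this case is ruled out; weight (1/5)·0 = 0.
The weights sum to 1/4.
So P(the prize voucher in locker 5 | the attendant opened locker 3) = (1/15) / (1/4) = 4/15.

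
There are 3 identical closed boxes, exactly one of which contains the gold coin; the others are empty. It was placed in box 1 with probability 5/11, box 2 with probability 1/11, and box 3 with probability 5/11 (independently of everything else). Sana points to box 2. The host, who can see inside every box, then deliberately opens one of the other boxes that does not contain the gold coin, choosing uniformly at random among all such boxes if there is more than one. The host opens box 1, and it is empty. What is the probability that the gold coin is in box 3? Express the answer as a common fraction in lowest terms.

10/11

Apply Bayes' rule, conditioning on where the gold coin actually is.
If it is in box 1 (prior 5/11): the host opened box 1, so this case is ruled out; weight (5/11)·0 = 0.
If it is in box 2 (prior 1/11): the host has 2 equally likely choices, so probability 1/2; weight (1/11)·(1/2) = 1/22.
If it is in box 3 (prior 5/11): the host has no choice, probability 1; weight (5/11)·1 = 5/11.
The weights sum to 1/2.
So P(the gold coin in box 3 | the host opened box 1) = (5/11) / (1/2) = 10/11.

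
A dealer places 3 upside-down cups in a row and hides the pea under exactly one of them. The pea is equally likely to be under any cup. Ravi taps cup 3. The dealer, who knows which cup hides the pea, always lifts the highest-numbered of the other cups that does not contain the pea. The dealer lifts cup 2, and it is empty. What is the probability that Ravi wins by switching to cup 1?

Apply Bayes' rule, conditioning on where the pea actually is.
If it is under either of cups 1 and 3 (prior 1/3 each): cup 2 is the highest-numbered option available, probability 1; weight (1/3)·1 = 1/3 each.
If it is under cup 2 (prior 1/3): the dealer opened cup 2, so this case is ruled out; weight (1/3)·0 = 0.
The weights sum to 2/3.
So P(the pea under cup 1 | the dealer opened cup 2) = (1/3) / (2/3) = 1/2.

1/2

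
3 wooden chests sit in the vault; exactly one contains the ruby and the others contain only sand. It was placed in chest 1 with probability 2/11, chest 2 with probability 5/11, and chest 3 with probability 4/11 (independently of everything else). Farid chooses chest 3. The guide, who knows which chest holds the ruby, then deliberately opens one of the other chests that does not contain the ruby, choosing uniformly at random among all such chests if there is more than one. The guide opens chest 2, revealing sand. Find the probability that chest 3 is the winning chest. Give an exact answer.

1/2

Apply Bayes' rule, conditioning on where the ruby actually is.
If it is in chest 1 (prior 2/11): the guide has no choice, probability 1; weight (2/11)·1 = 2/11.
If it is in chest 2 (prior 5/11): the guide opened chest 2, so this case is ruled out; weight (5/11)·0 = 0.
If it is in chest 3 (prior 4/11): the guide has 2 equally likely choices, so probability 1/2; weight (4/11)·(1/2) = 2/11.
The weights sum to 4/11.
So P(the ruby in chest 3 | the guide opened chest 2) = (2/11) / (4/11) = 1/2.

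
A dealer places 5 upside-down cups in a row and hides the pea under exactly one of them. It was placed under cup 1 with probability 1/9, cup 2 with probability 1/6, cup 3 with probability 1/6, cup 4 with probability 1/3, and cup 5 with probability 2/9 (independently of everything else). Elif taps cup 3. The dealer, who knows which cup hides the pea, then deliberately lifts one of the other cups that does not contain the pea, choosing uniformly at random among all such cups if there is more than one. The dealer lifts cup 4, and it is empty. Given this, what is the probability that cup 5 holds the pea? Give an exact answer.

Consider each possible location of the pea in turn.
If it is under cup 1 (prior 1/9): the dealer has 3 equally likely choices, so probability 1/3; weight (1/9)·(1/3) = 1/27.
If it is under cup 2 (prior 1/6): the dealer has 3 equally likely choices, so probability 1/3; weight (1/6)·(1/3) = 1/18.
If it is under cup 3 (prior 1/6): the dealer has 4 equally likely choices, so probability 1/4; weight (1/6)·(1/4) = 1/24.
If it is under cup 4 (prior 1/3): the dealer opened cup 4, so this case is ruled out; weight (1/3)·0 = 0.
If it is under cup 5 (prior 2/9): the dealer has 3 equally likely choices, so probability 1/3; weight (2/9)·(1/3) = 2/27.
The weights sum to 5/24.
So P(the pea under cup 5 | the dealer opened cup 4) = (2/27) / (5/24) = 16/45.

16/45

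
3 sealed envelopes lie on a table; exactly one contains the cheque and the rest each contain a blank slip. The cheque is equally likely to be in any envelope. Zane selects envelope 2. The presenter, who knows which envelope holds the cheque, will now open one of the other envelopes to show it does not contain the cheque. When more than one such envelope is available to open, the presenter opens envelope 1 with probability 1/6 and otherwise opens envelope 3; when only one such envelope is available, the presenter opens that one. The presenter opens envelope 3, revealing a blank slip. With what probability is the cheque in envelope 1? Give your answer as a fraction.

6/11

Apply Bayes' rule, conditioning on where the cheque actually is.
If it is in envelope 1 (prior 1/3): only envelope 3 is available, probability 1; weight (1/3)·1 = 1/3.
If it is in envelope 2 (prior 1/3): envelope 1 is available but not opened, probability 5/6; weight (1/3)·(5/6) = 5/18.
If it is in envelope 3 (prior 1/3): the presenter opened envelope 3, so this case is ruled out; weight (1/3)·0 = 0.
The weights sum to 11/18.
So P(the cheque in envelope 1 | the presenter opened envelope 3) = (1/3) / (11/18) = 6/11.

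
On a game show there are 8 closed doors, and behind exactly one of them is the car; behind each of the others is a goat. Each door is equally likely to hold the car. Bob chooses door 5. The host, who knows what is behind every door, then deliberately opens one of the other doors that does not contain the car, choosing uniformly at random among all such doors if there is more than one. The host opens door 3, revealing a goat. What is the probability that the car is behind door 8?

7/48

Consider each possible location of the car in turn.
If it is behind any of doors 1, 2, 4, 6, 7, and 8 (prior 1/8 each): the host has 6 equally likely choices, so probability 1/6; weight (1/8)·(1/6) = 1/48 each.
If it is behind door 3 (prior 1/8): the host opened door 3, so this case is ruled out; weight (1/8)·0 = 0.
If it is behind door 5 (prior 1/8): the host has 7 equally likely choices, so probability 1/7; weight (1/8)·(1/7) = 1/56.
The weights sum to 1/7.
So P(the car behind door 8 | the host opened door 3) = (1/48) / (1/7) = 7/48.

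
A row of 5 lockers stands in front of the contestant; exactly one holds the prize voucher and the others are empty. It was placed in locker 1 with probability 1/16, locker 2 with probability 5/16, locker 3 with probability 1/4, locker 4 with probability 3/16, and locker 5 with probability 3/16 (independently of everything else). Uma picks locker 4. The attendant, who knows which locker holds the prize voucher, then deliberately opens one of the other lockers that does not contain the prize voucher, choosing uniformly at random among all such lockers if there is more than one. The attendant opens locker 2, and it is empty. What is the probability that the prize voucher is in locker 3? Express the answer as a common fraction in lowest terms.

16/41

Apply Bayes' rule, conditioning on where the prize voucher actually is.
If it is in locker 1 (prior 1/16): the attendant has 3 equally likely choices, so probability 1/3; weight (1/16)·(1/3) = 1/48.
If it is in locker 2 (prior 5/16): the attendant opened locker 2, so this case is ruled out; weight (5/16)·0 = 0.
If it is in locker 3 (prior 1/4): the attendant has 3 equally likely choices, so probability 1/3; weight (1/4)·(1/3) = 1/12.
If it is in locker 4 (prior 3/16): the attendant has 4 equally likely choices, so probability 1/4; weight (3/16)·(1/4) = 3/64.
If it is in locker 5 (prior 3/16): the attendant has 3 equally likely choices, so probability 1/3; weight (3/16)·(1/3) = 1/16.
The weights sum to 41/192.
So P(the prize voucher in locker 3 | the attendant opened locker 2) = (1/12) / (41/192) = 16/41.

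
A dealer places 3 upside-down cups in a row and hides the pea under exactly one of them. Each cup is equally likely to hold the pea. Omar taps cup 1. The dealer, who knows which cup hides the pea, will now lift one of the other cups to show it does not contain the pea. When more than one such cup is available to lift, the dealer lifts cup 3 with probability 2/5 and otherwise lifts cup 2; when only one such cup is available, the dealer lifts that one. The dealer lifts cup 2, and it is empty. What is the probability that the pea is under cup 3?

Apply Bayes' rule, conditioning on where the pea actually is.
If it is under cup 1 (prior 1/3): cup 3 is available but not opened, probability 3/5; weight (1/3)·(3/5) = 1/5.
If it is under cup 2 (prior 1/3): the dealer opened cup 2, so this case is ruled out; weight (1/3)·0 = 0.
If it is under cup 3 (prior 1/3): only cup 2 is available, probability 1; weight (1/3)·1 = 1/3.
The weights sum to 8/15.
So P(the pea under cup 3 | the dealer opened cup 2) = (1/3) / (8/15) = 5/8.

5/8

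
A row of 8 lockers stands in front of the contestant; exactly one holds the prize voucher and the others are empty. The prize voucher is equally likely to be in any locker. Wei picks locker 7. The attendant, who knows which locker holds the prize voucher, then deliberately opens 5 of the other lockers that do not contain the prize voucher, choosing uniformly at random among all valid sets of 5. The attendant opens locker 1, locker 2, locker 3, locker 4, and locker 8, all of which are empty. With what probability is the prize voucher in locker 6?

Condition on the true location of the prize voucher.
If it is in any of lockers 1, 2, 3, 4, and 8 (prior 1/8 each): that locker was opened and seen not to hold the prize — ruled out; weight (1/8)·0 = 0 each.
If it is in either of lockers 5 and 6 (prior 1/8 each): the attendant has 6 equally likely choices, so probability 1/6; weight (1/8)·(1/6) = 1/48 each.
If it is in locker 7 (prior 1/8): the attendant has 21 equally likely choices, so probability 1/21; weight (1/8)·(1/21) = 1/168.
The weights sum to 1/21.
So P(the prize voucher in locker 6 | the attendant opened locker 1, locker 2, locker 3, locker 4, and locker 8) = (1/48) / (1/21) = 7/16.

7/16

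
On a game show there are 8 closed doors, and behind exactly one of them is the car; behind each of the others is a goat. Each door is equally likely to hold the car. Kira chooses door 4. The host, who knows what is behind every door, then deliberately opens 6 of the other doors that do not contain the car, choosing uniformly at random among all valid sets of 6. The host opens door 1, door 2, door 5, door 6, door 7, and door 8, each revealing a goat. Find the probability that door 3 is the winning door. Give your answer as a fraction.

7/8

Condition on the true location of the car.
If it is behind any of doors 1, 2, 5, 6, 7, and 8 (prior 1/8 each): that door was opened and seen not to hold the prize — ruled out; weight (1/8)·0 = 0 each.
If it is behind door 3 (prior 1/8): the host has no choice, probability 1; weight (1/8)·1 = 1/8.
If it is behind door 4 (prior 1/8): the host has 7 equally likely choices, so probability 1/7; weight (1/8)·(1/7) = 1/56.
The weights sum to 1/7.
So P(the car behind door 3 | the host opened door 1, door 2, door 5, door 6, door 7, and door 8) = (1/8) / (1/7) = 7/8.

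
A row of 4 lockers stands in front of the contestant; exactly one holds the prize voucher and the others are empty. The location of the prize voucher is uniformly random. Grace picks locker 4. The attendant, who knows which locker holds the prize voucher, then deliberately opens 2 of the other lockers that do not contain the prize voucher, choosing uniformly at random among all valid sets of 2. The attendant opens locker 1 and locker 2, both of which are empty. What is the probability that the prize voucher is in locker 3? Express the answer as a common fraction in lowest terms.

3/4

Apply Bayes' rule, conditioning on where the prize voucher actually is.
If it is in either of lockers 1 and 2 (prior 1/4 each): that locker was opened and seen not to hold the prize — ruled out; weight (1/4)·0 = 0 each.
If it is in locker 3 (prior 1/4): the attendant has no choice, probability 1; weight (1/4)·1 = 1/4.
If it is in locker 4 (prior 1/4): the attendant has 3 equally likely choices, so probability 1/3; weight (1/4)·(1/3) = 1/12.
The weights sum to 1/3.
So P(the prize voucher in locker 3 | the attendant opened locker 1 and locker 2) = (1/4) / (1/3) = 3/4.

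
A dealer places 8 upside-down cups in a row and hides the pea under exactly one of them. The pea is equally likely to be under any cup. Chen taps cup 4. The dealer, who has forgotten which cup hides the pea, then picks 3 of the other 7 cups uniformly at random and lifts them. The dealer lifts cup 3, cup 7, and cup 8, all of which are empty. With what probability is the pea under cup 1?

1/5

Condition on the true location of the pea.
If it is under any of cups 1, 2, 4, 5, and 6 (prior 1/8 each): the dealer picks exactly this set with probability 1/35 regardless, and none is the prize; weight (1/8)·(1/35) = 1/280 each.
If it is under any of cups 3, 7, and 8 (prior 1/8 each): that cup was opened and seen not to hold the prize — ruled out; weight (1/8)·0 = 0 each.
The weights sum to 1/56.
So P(the pea under cup 1 | the dealer opened cup 3, cup 7, and cup 8) = (1/280) / (1/56) = 1/5.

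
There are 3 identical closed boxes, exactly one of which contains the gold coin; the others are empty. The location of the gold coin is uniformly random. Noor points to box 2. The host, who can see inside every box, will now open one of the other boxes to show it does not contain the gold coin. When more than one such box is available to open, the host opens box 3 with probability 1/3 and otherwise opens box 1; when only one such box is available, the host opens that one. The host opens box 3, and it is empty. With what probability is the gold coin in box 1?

3/4

Consider each possible location of the gold coin in turn.
If it is in box 1 (prior 1/3): only box 3 is available, probability 1; weight (1/3)·1 = 1/3.
If it is in box 2 (prior 1/3): box 3 is available, opened with probability 1/3; weight (1/3)·(1/3) = 1/9.
If it is in box 3 (prior 1/3): the host opened box 3, so this case is ruled out; weight (1/3)·0 = 0.
The weights sum to 4/9.
So P(the gold coin in box 1 | the host opened box 3) = (1/3) / (4/9) = 3/4.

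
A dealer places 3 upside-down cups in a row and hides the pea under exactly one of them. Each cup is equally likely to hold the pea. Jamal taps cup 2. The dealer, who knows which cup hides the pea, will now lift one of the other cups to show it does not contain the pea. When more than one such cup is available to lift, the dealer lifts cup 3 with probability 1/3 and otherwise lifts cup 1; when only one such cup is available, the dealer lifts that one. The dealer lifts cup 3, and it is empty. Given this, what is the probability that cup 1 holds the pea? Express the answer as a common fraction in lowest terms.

Apply Bayes' rule, conditioning on where the pea actually is.
If it is under cup 1 (prior 1/3): only cup 3 is available, probability 1; weight (1/3)·1 = 1/3.
If it is under cup 2 (prior 1/3): cup 3 is available, opened with probability 1/3; weight (1/3)·(1/3) = 1/9.
If it is under cup 3 (prior 1/3): the dealer opened cup 3, so this case is ruled out; weight (1/3)·0 = 0.
The weights sum to 4/9.
So P(the pea under cup 1 | the dealer opened cup 3) = (1/3) / (4/9) = 3/4.

3/4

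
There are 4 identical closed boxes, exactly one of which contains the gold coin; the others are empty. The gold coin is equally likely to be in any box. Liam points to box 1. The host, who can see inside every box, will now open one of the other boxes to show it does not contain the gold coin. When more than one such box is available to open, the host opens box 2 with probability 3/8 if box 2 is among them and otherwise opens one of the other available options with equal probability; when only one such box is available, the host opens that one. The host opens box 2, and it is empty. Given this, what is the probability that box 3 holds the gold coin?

Condition on the true location of the gold coin.
If it is in any of boxes 1, 3, and 4 (prior 1/4 each): box 2 is available, opened with probability 3/8; weight (1/4)·(3/8) = 3/32 each.
If it is in box 2 (prior 1/4): the host opened box 2, so this case is ruled out; weight (1/4)·0 = 0.
The weights sum to 9/32.
So P(the gold coin in box 3 | the host opened box 2) = (3/32) / (9/32) = 1/3.

1/3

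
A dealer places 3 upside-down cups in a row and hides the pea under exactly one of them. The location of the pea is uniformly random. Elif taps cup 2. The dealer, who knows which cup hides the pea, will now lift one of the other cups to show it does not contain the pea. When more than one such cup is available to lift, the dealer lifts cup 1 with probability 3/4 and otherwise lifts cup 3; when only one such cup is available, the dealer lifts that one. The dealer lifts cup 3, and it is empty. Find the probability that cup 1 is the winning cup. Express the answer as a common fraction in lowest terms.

4/5

Condition on the true location of the pea.
If it is under cup 1 (prior 1/3): only cup 3 is available, probability 1; weight (1/3)·1 = 1/3.
If it is under cup 2 (prior 1/3): cup 1 is available but not opened, probability 1/4; weight (1/3)·(1/4) = 1/12.
If it is under cup 3 (prior 1/3): the dealer opened cup 3, so this case is ruled out; weight (1/3)·0 = 0.
The weights sum to 5/12.
So P(the pea under cup 1 | the dealer opened cup 3) = (1/3) / (5/12) = 4/5.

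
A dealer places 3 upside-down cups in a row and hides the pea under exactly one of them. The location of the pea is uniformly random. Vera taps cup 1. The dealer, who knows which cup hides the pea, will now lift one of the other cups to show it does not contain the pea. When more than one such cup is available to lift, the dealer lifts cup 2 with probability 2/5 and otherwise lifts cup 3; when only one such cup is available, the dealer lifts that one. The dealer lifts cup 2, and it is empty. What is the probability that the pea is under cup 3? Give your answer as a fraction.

Consider each possible location of the pea in turn.
If it is under cup 1 (prior 1/3): cup 2 is available, opened with probability 2/5; weight (1/3)·(2/5) = 2/15.
If it is under cup 2 (prior 1/3): the dealer opened cup 2, so this case is ruled out; weight (1/3)·0 = 0.
If it is under cup 3 (prior 1/3): only cup 2 is available, probability 1; weight (1/3)·1 = 1/3.
The weights sum to 7/15.
So P(the pea under cup 3 | the dealer opened cup 2) = (1/3) / (7/15) = 5/7.

5/7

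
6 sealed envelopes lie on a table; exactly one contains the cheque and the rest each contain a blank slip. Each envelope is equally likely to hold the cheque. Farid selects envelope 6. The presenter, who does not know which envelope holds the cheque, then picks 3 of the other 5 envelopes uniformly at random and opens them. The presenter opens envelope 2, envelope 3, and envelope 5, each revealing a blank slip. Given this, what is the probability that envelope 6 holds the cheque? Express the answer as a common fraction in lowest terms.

1/3

Because the presenter chose which envelopes to open without knowing where the cheque is, the choice is independent of the prize location. Learning that none of the 3 opened envelopes holds the cheque simply rules out those 3 locations and leaves the remaining 3 envelopes still equally likely by symmetry.
So P(the cheque in envelope 6) = 1/3.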